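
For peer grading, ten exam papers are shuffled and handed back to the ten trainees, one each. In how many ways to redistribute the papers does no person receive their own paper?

Use !n = (n-1)(!(n-1) + !(n-2)).
!10 = 9·(133496 + 14833) = 9·148329 = 1334961

1334961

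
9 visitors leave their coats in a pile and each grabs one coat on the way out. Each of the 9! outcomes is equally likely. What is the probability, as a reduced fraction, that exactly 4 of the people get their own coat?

Favorable outcomes: C(9,4)·!5 = 126·44 = 5544.
Total outcomes: 9! = 362880.
Probability = 5544/362880 = 11/720.

11/720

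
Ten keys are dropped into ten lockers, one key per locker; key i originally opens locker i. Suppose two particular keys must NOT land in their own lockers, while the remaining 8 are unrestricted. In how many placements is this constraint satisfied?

Let A_j be the event that the j-th constrained one is fixed. By inclusion-exclusion over the 2 events:
Σ_{j=0}^{2} (-1)^j C(2,j)(10-j)!
= C(2,0)·10! - C(2,1)·9! + C(2,2)·8!
= 3628800 - 725760 + 40320
= 2943360

2943360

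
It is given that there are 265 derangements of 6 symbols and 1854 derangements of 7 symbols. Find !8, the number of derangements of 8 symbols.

!8 = (8-1)·(!7 + !6) = 7·(1854 + 265) = 7·2119 = 14833.

14833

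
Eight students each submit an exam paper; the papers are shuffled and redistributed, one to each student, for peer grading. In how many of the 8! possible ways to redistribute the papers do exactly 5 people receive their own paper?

112

Choose which 5 of the 8 are fixed: C(8,5) = 56.
The other 3 form a derangement: !3 = 2.
Total: 56 × 2 = 112.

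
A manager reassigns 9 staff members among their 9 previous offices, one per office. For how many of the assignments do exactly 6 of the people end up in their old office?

168

Pick the 6 fixed positions: C(9,6) = 84 ways.
The remaining 3 must be deranged: !3 = 2.
Total: 84 × 2 = 168.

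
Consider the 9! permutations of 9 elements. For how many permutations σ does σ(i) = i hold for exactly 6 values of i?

Pick the 6 fixed positions: C(9,6) = 84 ways.
The other 3 form a derangement: !3 = 2.
Total: 84 × 2 = 168.

168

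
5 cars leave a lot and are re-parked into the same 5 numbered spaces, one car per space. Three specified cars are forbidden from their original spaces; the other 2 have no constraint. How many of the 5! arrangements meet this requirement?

64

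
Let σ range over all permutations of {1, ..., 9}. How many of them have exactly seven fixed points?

Pick the 7 fixed positions: C(9,7) = 36 ways.
The other 2 form a derangement: !2 = 1.
Total: 36 × 1 = 36.

36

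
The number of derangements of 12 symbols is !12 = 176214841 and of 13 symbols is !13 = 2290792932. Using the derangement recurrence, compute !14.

!14 = (14-1)·(!13 + !12) = 13·(2290792932 + 176214841) = 13·2467007773 = 32071101049.

32071101049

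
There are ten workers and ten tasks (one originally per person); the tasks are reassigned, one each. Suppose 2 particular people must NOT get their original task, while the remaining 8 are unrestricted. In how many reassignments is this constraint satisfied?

2943360

Let A_j be the event that the j-th constrained one is fixed. By inclusion-exclusion over the 2 events:
Σ_{j=0}^{2} (-1)^j C(2,j)(10-j)!
= C(2,0)·10! - C(2,1)·9! + C(2,2)·8!
= 3628800 - 725760 + 40320
= 2943360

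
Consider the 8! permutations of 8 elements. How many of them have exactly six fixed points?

28

Pick the 6 fixed positions: C(8,6) = 28 ways.
The other 2 form a derangement: !2 = 1.
Total: 28 × 1 = 28.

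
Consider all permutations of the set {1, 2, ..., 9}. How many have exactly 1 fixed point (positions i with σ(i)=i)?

133497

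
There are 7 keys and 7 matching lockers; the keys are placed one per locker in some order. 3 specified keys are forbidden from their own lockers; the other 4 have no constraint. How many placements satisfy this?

3216

Inclusion-exclusion on the 3 forbidden self-matches:
Σ_{j=0}^{3} (-1)^j C(3,j)(7-j)!
= C(3,0)·7! - C(3,1)·6! + C(3,2)·5! - C(3,3)·4!
= 5040 - 2160 + 360 - 24
= 3216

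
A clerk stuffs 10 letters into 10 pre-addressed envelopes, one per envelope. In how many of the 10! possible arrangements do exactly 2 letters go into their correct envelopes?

667485

Pick the 2 fixed positions: C(10,2) = 45 ways.
The other 8 form a derangement: !8 = 14833.
Total: 45 × 14833 = 667485.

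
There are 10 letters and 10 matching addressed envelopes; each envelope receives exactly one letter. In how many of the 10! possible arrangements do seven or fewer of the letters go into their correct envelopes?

# with exactly i fixed is C(10,i)·!(10-i); sum over i=0..7:
  i=0: C(10,0)·!10 = 1·1334961 = 1334961
  i=1: C(10,1)·!9 = 10·133496 = 1334960
  i=2: C(10,2)·!8 = 45·14833 = 667485
  i=3: C(10,3)·!7 = 120·1854 = 222480
  i=4: C(10,4)·!6 = 210·265 = 55650
  i=5: C(10,5)·!5 = 252·44 = 11088
  i=6: C(10,6)·!4 = 210·9 = 1890
  i=7: C(10,7)·!3 = 120·2 = 240
Total = 3628754.

3628754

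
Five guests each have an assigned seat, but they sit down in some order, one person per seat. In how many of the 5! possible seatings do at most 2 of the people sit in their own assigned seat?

109

Sum C(5,i)·!(5-i) for i = 0..2:
  i=0: C(5,0)·!5 = 1·44 = 44
  i=1: C(5,1)·!4 = 5·9 = 45
  i=2: C(5,2)·!3 = 10·2 = 20
Total = 109.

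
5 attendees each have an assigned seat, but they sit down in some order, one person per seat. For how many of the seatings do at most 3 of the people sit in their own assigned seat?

Sum C(5,i)·!(5-i) for i = 0..3:
  i=0: C(5,0)·!5 = 1·44 = 44
  i=1: C(5,1)·!4 = 5·9 = 45
  i=2: C(5,2)·!3 = 10·2 = 20
  i=3: C(5,3)·!2 = 10·1 = 10
Total = 119.

119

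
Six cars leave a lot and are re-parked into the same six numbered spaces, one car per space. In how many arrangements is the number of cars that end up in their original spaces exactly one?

Choose which one of the 6 is fixed: C(6,1) = 6.
The other 5 form a derangement: !5 = 44.
Total: 6 × 44 = 264.

264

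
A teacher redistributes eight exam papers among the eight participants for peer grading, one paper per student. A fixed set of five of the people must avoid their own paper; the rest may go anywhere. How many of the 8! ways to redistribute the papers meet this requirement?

Let A_j be the event that the j-th constrained one is fixed. By inclusion-exclusion over the 5 events:
Σ_{j=0}^{5} (-1)^j C(5,j)(8-j)!
= C(5,0)·8! - C(5,1)·7! + C(5,2)·6! - C(5,3)·5! + C(5,4)·4! - C(5,5)·3!
= 40320 - 25200 + 7200 - 1200 + 120 - 6
= 21234

21234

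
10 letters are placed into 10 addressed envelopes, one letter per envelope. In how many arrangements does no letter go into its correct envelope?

The number of derangements of 10 is !10 = Σ_{k=0}^{10} (-1)^k·10!/k!
= 10! - 10!/1! + 10!/2! - 10!/3! + 10!/4! - 10!/5! + 10!/6! - 10!/7! + 10!/8! - 10!/9! + 10!/10!
= 3628800 - 3628800 + 1814400 - 604800 + 151200 - 30240 + 5040 - 720 + 90 - 10 + 1
= 1334961

1334961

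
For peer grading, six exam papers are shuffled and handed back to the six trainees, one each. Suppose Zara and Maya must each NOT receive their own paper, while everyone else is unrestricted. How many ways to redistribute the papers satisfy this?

Inclusion-exclusion on the 2 forbidden self-matches:
Σ_{j=0}^{2} (-1)^j C(2,j)(6-j)!
= C(2,0)·6! - C(2,1)·5! + C(2,2)·4!
= 720 - 240 + 24
= 504

504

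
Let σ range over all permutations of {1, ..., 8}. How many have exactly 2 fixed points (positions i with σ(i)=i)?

7420

Pick the 2 fixed positions: C(8,2) = 28 ways.
The remaining 6 must be deranged: !6 = 265.
Total: 28 × 265 = 7420.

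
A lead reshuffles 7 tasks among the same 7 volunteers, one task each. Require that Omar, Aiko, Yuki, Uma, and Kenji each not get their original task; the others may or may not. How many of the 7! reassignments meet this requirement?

2428

Inclusion-exclusion on the 5 forbidden self-matches:
Σ_{j=0}^{5} (-1)^j C(5,j)(7-j)!
= C(5,0)·7! - C(5,1)·6! + C(5,2)·5! - C(5,3)·4! + C(5,4)·3! - C(5,5)·2!
= 5040 - 3600 + 1200 - 240 + 30 - 2
= 2428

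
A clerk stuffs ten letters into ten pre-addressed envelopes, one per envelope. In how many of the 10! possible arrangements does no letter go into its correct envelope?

Recurrence: !10 = 10·!9 + (-1)^10.
!10 = 10·133496 + 1 = 1334961

1334961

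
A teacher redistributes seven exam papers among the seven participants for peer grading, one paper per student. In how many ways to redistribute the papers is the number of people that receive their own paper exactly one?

1855

Pick the single fixed position: C(7,1) = 7 ways.
The remaining 6 must be deranged: !6 = 265.
Total: 7 × 265 = 1855.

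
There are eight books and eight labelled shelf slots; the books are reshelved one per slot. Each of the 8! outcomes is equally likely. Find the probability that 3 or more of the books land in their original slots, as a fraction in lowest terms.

647/8064

Favorable outcomes: Σ_{i≥3} C(8,i)·!(8-i) = 56·44 + 70·9 + 56·2 + 28·1 + 8·0 + 1·1 = 3235.
Total outcomes: 8! = 40320.
Probability = 3235/40320 = 647/8064.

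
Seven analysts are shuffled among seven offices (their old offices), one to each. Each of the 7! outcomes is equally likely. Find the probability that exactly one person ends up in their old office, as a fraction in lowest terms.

53/144

Favorable outcomes: C(7,1)·!6 = 7·265 = 1855.
Total outcomes: 7! = 5040.
Probability = 1855/5040 = 53/144.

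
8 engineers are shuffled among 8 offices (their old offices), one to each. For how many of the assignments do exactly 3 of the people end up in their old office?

Pick the 3 fixed positions: C(8,3) = 56 ways.
The other 5 form a derangement: !5 = 44.
Total: 56 × 44 = 2464.

2464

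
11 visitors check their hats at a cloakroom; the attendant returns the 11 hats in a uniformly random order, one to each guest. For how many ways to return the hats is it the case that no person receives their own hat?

14684570

Use !n = (n-1)(!(n-1) + !(n-2)).
!11 = 10·(1334961 + 133496) = 10·1468457 = 14684570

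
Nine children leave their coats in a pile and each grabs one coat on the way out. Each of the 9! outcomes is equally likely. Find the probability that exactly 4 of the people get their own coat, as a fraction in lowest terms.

11/720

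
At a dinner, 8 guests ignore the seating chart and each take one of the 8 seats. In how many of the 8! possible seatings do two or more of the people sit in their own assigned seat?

# with exactly i fixed is C(8,i)·!(8-i); sum over i=2..8:
  i=2: C(8,2)·!6 = 28·265 = 7420
  i=3: C(8,3)·!5 = 56·44 = 2464
  i=4: C(8,4)·!4 = 70·9 = 630
  i=5: C(8,5)·!3 = 56·2 = 112
  i=6: C(8,6)·!2 = 28·1 = 28
  i=7: C(8,7)·!1 = 8·0 = 0
  i=8: C(8,8)·!0 = 1·1 = 1
Total = 10655.

10655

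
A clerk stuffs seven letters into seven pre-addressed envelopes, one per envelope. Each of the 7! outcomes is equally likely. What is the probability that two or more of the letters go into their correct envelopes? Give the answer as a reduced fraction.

1331/5040

Favorable outcomes: Σ_{i≥2} C(7,i)·!(7-i) = 21·44 + 35·9 + 35·2 + 21·1 + 7·0 + 1·1 = 1331.
Total outcomes: 7! = 5040.
Probability = 1331/5040 = 1331/5040.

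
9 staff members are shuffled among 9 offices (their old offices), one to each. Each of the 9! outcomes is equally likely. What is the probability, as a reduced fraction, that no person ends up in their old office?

Favorable outcomes: !9 = 133496.
Total outcomes: 9! = 362880.
Probability = 133496/362880 = 16687/45360.

16687/45360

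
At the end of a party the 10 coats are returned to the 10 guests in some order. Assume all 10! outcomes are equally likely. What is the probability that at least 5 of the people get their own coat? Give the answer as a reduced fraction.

829/226800

Favorable outcomes: Σ_{i≥5} C(10,i)·!(10-i) = 252·44 + 210·9 + 120·2 + 45·1 + 10·0 + 1·1 = 13264.
Total outcomes: 10! = 3628800.
Probability = 13264/3628800 = 829/226800.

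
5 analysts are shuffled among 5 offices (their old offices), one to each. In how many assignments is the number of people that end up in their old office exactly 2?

20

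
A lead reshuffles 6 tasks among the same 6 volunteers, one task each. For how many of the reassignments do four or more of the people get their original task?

16

Sum C(6,i)·!(6-i) for i = 4..6:
  i=4: C(6,4)·!2 = 15·1 = 15
  i=5: C(6,5)·!1 = 6·0 = 0
  i=6: C(6,6)·!0 = 1·1 = 1
Total = 16.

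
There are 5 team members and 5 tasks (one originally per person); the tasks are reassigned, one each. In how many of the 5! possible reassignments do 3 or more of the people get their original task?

# with exactly i fixed is C(5,i)·!(5-i); sum over i=3..5:
  i=3: C(5,3)·!2 = 10·1 = 10
  i=4: C(5,4)·!1 = 5·0 = 0
  i=5: C(5,5)·!0 = 1·1 = 1
Total = 11.

11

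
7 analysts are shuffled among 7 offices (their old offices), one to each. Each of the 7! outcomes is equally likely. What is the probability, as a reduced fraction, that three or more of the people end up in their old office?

407/5040

Favorable outcomes: Σ_{i≥3} C(7,i)·!(7-i) = 35·9 + 35·2 + 21·1 + 7·0 + 1·1 = 407.
Total outcomes: 7! = 5040.
Probability = 407/5040 = 407/5040.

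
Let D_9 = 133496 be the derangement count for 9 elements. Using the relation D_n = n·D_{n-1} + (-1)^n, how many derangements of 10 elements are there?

D_10 = 10·133496 + 1 = 1334961.

1334961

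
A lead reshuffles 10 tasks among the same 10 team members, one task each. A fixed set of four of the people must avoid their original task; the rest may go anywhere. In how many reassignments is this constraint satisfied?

Let A_j be the event that the j-th constrained one is fixed. By inclusion-exclusion over the 4 events:
Σ_{j=0}^{4} (-1)^j C(4,j)(10-j)!
= C(4,0)·10! - C(4,1)·9! + C(4,2)·8! - C(4,3)·7! + C(4,4)·6!
= 3628800 - 1451520 + 241920 - 20160 + 720
= 2399760

2399760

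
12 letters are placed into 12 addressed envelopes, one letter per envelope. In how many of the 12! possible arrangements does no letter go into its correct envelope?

!12 is the nearest integer to 12!/e.
12! = 479001600, and 479001600/e ≈ 176214840.93, so !12 = 176214841.

176214841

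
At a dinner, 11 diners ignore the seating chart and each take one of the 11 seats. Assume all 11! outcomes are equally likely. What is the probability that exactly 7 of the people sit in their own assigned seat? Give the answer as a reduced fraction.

1/13440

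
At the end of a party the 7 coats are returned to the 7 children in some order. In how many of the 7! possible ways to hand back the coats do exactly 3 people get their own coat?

315

Pick the 3 fixed positions: C(7,3) = 35 ways.
The other 4 form a derangement: !4 = 9.
Total: 35 × 9 = 315.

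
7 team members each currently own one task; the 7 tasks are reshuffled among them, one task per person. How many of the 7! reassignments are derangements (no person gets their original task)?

Recurrence: !7 = 7·!6 + (-1)^7.
!7 = 7·265 - 1 = 1854

1854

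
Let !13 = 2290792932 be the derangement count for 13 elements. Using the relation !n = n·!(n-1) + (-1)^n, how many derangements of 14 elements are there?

32071101049

!14 = 14·2290792932 + 1 = 32071101049.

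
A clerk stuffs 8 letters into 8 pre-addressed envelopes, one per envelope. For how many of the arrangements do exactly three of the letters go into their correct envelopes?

2464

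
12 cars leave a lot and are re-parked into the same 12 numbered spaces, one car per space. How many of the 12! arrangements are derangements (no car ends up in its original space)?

176214841

!12 is the nearest integer to 12!/e.
12! = 479001600, and 479001600/e ≈ 176214840.93, so !12 = 176214841.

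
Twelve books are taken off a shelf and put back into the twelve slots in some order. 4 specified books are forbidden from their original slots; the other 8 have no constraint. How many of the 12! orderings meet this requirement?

339696000

Let A_j be the event that the j-th constrained one is fixed. By inclusion-exclusion over the 4 events:
Σ_{j=0}^{4} (-1)^j C(4,j)(12-j)!
= C(4,0)·12! - C(4,1)·11! + C(4,2)·10! - C(4,3)·9! + C(4,4)·8!
= 479001600 - 159667200 + 21772800 - 1451520 + 40320
= 339696000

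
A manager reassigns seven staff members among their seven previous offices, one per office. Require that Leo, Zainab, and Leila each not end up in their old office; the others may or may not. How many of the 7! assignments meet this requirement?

3216

Let A_j be the event that the j-th constrained one is fixed. By inclusion-exclusion over the 3 events:
Σ_{j=0}^{3} (-1)^j C(3,j)(7-j)!
= C(3,0)·7! - C(3,1)·6! + C(3,2)·5! - C(3,3)·4!
= 5040 - 2160 + 360 - 24
= 3216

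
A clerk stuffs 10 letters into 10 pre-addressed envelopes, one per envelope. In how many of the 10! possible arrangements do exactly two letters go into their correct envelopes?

Pick the 2 fixed positions: C(10,2) = 45 ways.
The remaining 8 must be deranged: !8 = 14833.
Total: 45 × 14833 = 667485.

667485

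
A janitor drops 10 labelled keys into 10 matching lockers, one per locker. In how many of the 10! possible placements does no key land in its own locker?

1334961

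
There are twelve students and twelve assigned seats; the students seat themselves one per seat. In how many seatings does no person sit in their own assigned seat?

!12 = 12! · Σ_{k=0}^{12} (-1)^k/k!
= 12! - 12!/1! + 12!/2! - 12!/3! + 12!/4! - 12!/5! + 12!/6! - 12!/7! + 12!/8! - 12!/9! + 12!/10! - 12!/11! + 12!/12!
= 479001600 - 479001600 + 239500800 - 79833600 + 19958400 - 3991680 + 665280 - 95040 + 11880 - 1320 + 132 - 12 + 1
= 176214841

176214841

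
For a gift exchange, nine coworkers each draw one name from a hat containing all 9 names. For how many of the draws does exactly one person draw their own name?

Choose which one of the 9 is fixed: C(9,1) = 9.
The remaining 8 must be deranged: !8 = 14833.
Total: 9 × 14833 = 133497.

133497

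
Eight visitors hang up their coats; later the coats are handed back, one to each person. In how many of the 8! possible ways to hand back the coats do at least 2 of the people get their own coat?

10655

# with exactly i fixed is C(8,i)·!(8-i); sum over i=2..8:
  i=2: C(8,2)·!6 = 28·265 = 7420
  i=3: C(8,3)·!5 = 56·44 = 2464
  i=4: C(8,4)·!4 = 70·9 = 630
  i=5: C(8,5)·!3 = 56·2 = 112
  i=6: C(8,6)·!2 = 28·1 = 28
  i=7: C(8,7)·!1 = 8·0 = 0
  i=8: C(8,8)·!0 = 1·1 = 1
Total = 10655.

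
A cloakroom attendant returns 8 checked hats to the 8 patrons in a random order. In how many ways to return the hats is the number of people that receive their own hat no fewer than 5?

141

# with exactly i fixed is C(8,i)·!(8-i); sum over i=5..8:
  i=5: C(8,5)·!3 = 56·2 = 112
  i=6: C(8,6)·!2 = 28·1 = 28
  i=7: C(8,7)·!1 = 8·0 = 0
  i=8: C(8,8)·!0 = 1·1 = 1
Total = 141.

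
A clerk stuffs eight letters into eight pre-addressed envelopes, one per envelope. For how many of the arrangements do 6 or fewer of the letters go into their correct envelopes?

# with exactly i fixed is C(8,i)·!(8-i); sum over i=0..6:
  i=0: C(8,0)·!8 = 1·14833 = 14833
  i=1: C(8,1)·!7 = 8·1854 = 14832
  i=2: C(8,2)·!6 = 28·265 = 7420
  i=3: C(8,3)·!5 = 56·44 = 2464
  i=4: C(8,4)·!4 = 70·9 = 630
  i=5: C(8,5)·!3 = 56·2 = 112
  i=6: C(8,6)·!2 = 28·1 = 28
Total = 40319.

40319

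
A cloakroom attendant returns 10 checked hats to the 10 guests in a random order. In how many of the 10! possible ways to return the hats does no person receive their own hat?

1334961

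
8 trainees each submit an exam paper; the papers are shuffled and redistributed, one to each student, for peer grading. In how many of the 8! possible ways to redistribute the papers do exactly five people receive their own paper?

Pick the 5 fixed positions: C(8,5) = 56 ways.
The remaining 3 must be deranged: !3 = 2.
Total: 56 × 2 = 112.

112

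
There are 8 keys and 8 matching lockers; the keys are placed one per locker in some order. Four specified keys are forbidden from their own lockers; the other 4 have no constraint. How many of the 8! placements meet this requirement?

24024

Inclusion-exclusion on the 4 forbidden self-matches:
Σ_{j=0}^{4} (-1)^j C(4,j)(8-j)!
= C(4,0)·8! - C(4,1)·7! + C(4,2)·6! - C(4,3)·5! + C(4,4)·4!
= 40320 - 20160 + 4320 - 480 + 24
= 24024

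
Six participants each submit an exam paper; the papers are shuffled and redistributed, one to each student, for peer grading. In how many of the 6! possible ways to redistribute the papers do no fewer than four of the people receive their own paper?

16

Sum C(6,i)·!(6-i) for i = 4..6:
  i=4: C(6,4)·!2 = 15·1 = 15
  i=5: C(6,5)·!1 = 6·0 = 0
  i=6: C(6,6)·!0 = 1·1 = 1
Total = 16.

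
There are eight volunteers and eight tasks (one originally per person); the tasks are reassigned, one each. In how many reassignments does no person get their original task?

14833

The number of derangements of 8 is !8 = Σ_{k=0}^{8} (-1)^k·8!/k!
= 8! - 8!/1! + 8!/2! - 8!/3! + 8!/4! - 8!/5! + 8!/6! - 8!/7! + 8!/8!
= 40320 - 40320 + 20160 - 6720 + 1680 - 336 + 56 - 8 + 1
= 14833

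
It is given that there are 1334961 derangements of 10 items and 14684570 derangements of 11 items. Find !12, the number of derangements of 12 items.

176214841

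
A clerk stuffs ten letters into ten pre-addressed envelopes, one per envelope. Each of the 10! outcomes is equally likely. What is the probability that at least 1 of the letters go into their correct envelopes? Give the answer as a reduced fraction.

Favorable outcomes: Σ_{i≥1} C(10,i)·!(10-i) = 10·133496 + 45·14833 + 120·1854 + 210·265 + 252·44 + 210·9 + 120·2 + 45·1 + 10·0 + 1·1 = 2293839.
Total outcomes: 10! = 3628800.
Probability = 2293839/3628800 = 28319/44800.

28319/44800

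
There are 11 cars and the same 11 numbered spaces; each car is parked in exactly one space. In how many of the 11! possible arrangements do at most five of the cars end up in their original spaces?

Sum C(11,i)·!(11-i) for i = 0..5:
  i=0: C(11,0)·!11 = 1·14684570 = 14684570
  i=1: C(11,1)·!10 = 11·1334961 = 14684571
  i=2: C(11,2)·!9 = 55·133496 = 7342280
  i=3: C(11,3)·!8 = 165·14833 = 2447445
  i=4: C(11,4)·!7 = 330·1854 = 611820
  i=5: C(11,5)·!6 = 462·265 = 122430
Total = 39893116.

39893116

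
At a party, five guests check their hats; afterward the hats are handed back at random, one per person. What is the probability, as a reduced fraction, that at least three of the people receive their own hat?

11/120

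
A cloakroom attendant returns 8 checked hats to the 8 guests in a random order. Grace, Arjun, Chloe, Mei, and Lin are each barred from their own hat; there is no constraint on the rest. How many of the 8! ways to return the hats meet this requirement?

21234

Let A_j be the event that the j-th constrained one is fixed. By inclusion-exclusion over the 5 events:
Σ_{j=0}^{5} (-1)^j C(5,j)(8-j)!
= C(5,0)·8! - C(5,1)·7! + C(5,2)·6! - C(5,3)·5! + C(5,4)·4! - C(5,5)·3!
= 40320 - 25200 + 7200 - 1200 + 120 - 6
= 21234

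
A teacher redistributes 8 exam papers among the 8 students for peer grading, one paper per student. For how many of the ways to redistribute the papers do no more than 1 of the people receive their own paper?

Sum C(8,i)·!(8-i) for i = 0..1:
  i=0: C(8,0)·!8 = 1·14833 = 14833
  i=1: C(8,1)·!7 = 8·1854 = 14832
Total = 29665.

29665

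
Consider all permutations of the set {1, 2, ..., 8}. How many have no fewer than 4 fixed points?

Sum C(8,i)·!(8-i) for i = 4..8:
  i=4: C(8,4)·!4 = 70·9 = 630
  i=5: C(8,5)·!3 = 56·2 = 112
  i=6: C(8,6)·!2 = 28·1 = 28
  i=7: C(8,7)·!1 = 8·0 = 0
  i=8: C(8,8)·!0 = 1·1 = 1
Total = 771.

771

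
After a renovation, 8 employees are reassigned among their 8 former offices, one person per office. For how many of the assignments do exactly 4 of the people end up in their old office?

630

Choose which 4 of the 8 are fixed: C(8,4) = 70.
The remaining 4 must be deranged: !4 = 9.
Total: 70 × 9 = 630.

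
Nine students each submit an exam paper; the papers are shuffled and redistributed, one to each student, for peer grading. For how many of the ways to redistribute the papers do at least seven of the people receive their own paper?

37

# with exactly i fixed is C(9,i)·!(9-i); sum over i=7..9:
  i=7: C(9,7)·!2 = 36·1 = 36
  i=8: C(9,8)·!1 = 9·0 = 0
  i=9: C(9,9)·!0 = 1·1 = 1
Total = 37.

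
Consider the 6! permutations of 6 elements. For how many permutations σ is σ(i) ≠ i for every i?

265

The subfactorial !6 = [6!/e] (nearest integer).
6! = 720, and 720/e ≈ 264.87, so !6 = 265.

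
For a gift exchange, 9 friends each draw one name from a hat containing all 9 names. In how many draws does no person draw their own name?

133496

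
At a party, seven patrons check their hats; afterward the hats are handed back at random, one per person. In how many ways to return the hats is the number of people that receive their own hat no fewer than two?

1331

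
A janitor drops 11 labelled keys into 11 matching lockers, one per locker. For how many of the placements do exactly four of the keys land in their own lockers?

611820

Pick the 4 fixed positions: C(11,4) = 330 ways.
The remaining 7 must be deranged: !7 = 1854.
Total: 330 × 1854 = 611820.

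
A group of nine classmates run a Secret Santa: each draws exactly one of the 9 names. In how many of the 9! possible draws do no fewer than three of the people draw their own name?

29143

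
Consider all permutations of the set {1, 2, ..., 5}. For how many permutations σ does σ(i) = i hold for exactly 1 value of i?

Pick the single fixed position: C(5,1) = 5 ways.
The other 4 form a derangement: !4 = 9.
Total: 5 × 9 = 45.

45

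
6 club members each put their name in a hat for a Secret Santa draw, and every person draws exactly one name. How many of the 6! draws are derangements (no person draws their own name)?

265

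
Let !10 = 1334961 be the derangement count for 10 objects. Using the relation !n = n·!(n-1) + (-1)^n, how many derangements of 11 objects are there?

14684570

!11 = 11·1334961 - 1 = 14684570.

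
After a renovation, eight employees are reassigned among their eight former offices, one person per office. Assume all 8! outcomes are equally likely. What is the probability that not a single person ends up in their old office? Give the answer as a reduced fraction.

2119/5760

Favorable outcomes: !8 = 14833.
Total outcomes: 8! = 40320.
Probability = 14833/40320 = 2119/5760.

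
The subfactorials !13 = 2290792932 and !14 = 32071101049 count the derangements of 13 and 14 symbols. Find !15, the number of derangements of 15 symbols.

481066515734

!15 = (15-1)·(!14 + !13) = 14·(32071101049 + 2290792932) = 14·34361893981 = 481066515734.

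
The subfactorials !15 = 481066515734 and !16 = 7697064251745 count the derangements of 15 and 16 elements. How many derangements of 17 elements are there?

130850092279664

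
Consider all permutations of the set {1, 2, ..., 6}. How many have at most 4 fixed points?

719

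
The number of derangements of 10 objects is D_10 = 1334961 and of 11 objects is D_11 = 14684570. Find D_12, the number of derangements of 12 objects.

176214841

D_12 = (12-1)·(D_11 + D_10) = 11·(14684570 + 1334961) = 11·16019531 = 176214841.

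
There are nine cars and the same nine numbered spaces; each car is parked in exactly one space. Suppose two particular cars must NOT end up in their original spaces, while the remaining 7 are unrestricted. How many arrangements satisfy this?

287280

Let A_j be the event that the j-th constrained one is fixed. By inclusion-exclusion over the 2 events:
Σ_{j=0}^{2} (-1)^j C(2,j)(9-j)!
= C(2,0)·9! - C(2,1)·8! + C(2,2)·7!
= 362880 - 80640 + 5040
= 287280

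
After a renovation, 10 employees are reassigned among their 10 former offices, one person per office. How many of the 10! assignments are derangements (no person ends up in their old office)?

1334961

The number of derangements of 10 is !10 = Σ_{k=0}^{10} (-1)^k·10!/k!
= 10! - 10!/1! + 10!/2! - 10!/3! + 10!/4! - 10!/5! + 10!/6! - 10!/7! + 10!/8! - 10!/9! + 10!/10!
= 3628800 - 3628800 + 1814400 - 604800 + 151200 - 30240 + 5040 - 720 + 90 - 10 + 1
= 1334961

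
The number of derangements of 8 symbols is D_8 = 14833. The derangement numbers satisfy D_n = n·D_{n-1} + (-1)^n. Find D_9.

133496

D_9 = 9·14833 - 1 = 133496.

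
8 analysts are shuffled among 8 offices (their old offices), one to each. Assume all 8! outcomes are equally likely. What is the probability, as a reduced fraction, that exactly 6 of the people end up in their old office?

1/1440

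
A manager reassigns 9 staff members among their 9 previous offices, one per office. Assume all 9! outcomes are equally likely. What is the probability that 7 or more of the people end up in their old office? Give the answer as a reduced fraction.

37/362880

Favorable outcomes: Σ_{i≥7} C(9,i)·!(9-i) = 36·1 + 9·0 + 1·1 = 37.
Total outcomes: 9! = 362880.
Probability = 37/362880 = 37/362880.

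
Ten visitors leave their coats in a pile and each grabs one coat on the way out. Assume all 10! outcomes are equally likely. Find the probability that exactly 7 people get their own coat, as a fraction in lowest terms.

Favorable outcomes: C(10,7)·!3 = 120·2 = 240.
Total outcomes: 10! = 3628800.
Probability = 240/3628800 = 1/15120.

1/15120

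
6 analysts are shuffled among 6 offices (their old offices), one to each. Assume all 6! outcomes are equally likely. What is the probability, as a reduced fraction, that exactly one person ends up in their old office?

Favorable outcomes: C(6,1)·!5 = 6·44 = 264.
Total outcomes: 6! = 720.
Probability = 264/720 = 11/30.

11/30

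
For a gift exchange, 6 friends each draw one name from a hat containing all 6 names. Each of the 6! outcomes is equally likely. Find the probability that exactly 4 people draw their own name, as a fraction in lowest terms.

Favorable outcomes: C(6,4)·!2 = 15·1 = 15.
Total outcomes: 6! = 720.
Probability = 15/720 = 1/48.

1/48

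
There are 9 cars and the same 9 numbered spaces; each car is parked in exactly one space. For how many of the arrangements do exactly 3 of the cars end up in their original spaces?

Choose which 3 of the 9 are fixed: C(9,3) = 84.
The other 6 form a derangement: !6 = 265.
Total: 84 × 265 = 22260.

22260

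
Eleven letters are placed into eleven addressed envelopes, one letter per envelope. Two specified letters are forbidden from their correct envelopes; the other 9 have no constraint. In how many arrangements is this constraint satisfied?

33022080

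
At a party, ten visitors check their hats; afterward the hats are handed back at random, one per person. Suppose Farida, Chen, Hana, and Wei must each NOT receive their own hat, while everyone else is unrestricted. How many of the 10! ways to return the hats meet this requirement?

Let A_j be the event that the j-th constrained one is fixed. By inclusion-exclusion over the 4 events:
Σ_{j=0}^{4} (-1)^j C(4,j)(10-j)!
= C(4,0)·10! - C(4,1)·9! + C(4,2)·8! - C(4,3)·7! + C(4,4)·6!
= 3628800 - 1451520 + 241920 - 20160 + 720
= 2399760

2399760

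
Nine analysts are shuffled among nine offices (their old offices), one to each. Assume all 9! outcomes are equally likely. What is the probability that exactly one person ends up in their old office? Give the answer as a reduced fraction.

2119/5760

Favorable outcomes: C(9,1)·!8 = 9·14833 = 133497.
Total outcomes: 9! = 362880.
Probability = 133497/362880 = 2119/5760.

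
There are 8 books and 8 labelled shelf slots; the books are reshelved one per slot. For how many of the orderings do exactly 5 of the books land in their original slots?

112

Pick the 5 fixed positions: C(8,5) = 56 ways.
The remaining 3 must be deranged: !3 = 2.
Total: 56 × 2 = 112.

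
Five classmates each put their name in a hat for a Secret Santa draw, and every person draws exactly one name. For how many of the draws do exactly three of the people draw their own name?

10

Pick the 3 fixed positions: C(5,3) = 10 ways.
The remaining 2 must be deranged: !2 = 1.
Total: 10 × 1 = 10.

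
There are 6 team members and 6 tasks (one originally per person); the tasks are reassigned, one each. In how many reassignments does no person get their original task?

265

The subfactorial !6 = [6!/e] (nearest integer).
6! = 720, and 720/e ≈ 264.87, so !6 = 265.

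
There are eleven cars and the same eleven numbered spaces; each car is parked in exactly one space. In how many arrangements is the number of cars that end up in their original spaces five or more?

146114

Sum C(11,i)·!(11-i) for i = 5..11:
  i=5: C(11,5)·!6 = 462·265 = 122430
  i=6: C(11,6)·!5 = 462·44 = 20328
  i=7: C(11,7)·!4 = 330·9 = 2970
  i=8: C(11,8)·!3 = 165·2 = 330
  i=9: C(11,9)·!2 = 55·1 = 55
  i=10: C(11,10)·!1 = 11·0 = 0
  i=11: C(11,11)·!0 = 1·1 = 1
Total = 146114.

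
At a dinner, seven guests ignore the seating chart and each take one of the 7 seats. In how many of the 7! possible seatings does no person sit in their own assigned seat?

1854

The number of derangements of 7 is !7 = Σ_{k=0}^{7} (-1)^k·7!/k!
= 7! - 7!/1! + 7!/2! - 7!/3! + 7!/4! - 7!/5! + 7!/6! - 7!/7!
= 5040 - 5040 + 2520 - 840 + 210 - 42 + 7 - 1
= 1854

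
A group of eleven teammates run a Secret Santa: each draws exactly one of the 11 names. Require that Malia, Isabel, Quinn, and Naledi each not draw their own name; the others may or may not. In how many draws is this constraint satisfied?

Let A_j be the event that the j-th constrained one is fixed. By inclusion-exclusion over the 4 events:
Σ_{j=0}^{4} (-1)^j C(4,j)(11-j)!
= C(4,0)·11! - C(4,1)·10! + C(4,2)·9! - C(4,3)·8! + C(4,4)·7!
= 39916800 - 14515200 + 2177280 - 161280 + 5040
= 27422640

27422640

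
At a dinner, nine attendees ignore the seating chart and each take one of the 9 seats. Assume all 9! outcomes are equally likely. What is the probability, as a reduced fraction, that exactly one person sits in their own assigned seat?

Favorable outcomes: C(9,1)·!8 = 9·14833 = 133497.
Total outcomes: 9! = 362880.
Probability = 133497/362880 = 2119/5760.

2119/5760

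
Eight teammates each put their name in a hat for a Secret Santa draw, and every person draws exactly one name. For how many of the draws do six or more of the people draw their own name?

29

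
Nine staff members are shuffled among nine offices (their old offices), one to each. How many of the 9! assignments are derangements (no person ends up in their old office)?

133496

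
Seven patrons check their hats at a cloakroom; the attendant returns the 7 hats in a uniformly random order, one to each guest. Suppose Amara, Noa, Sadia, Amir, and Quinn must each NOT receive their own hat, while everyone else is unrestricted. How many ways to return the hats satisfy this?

Let A_j be the event that the j-th constrained one is fixed. By inclusion-exclusion over the 5 events:
Σ_{j=0}^{5} (-1)^j C(5,j)(7-j)!
= C(5,0)·7! - C(5,1)·6! + C(5,2)·5! - C(5,3)·4! + C(5,4)·3! - C(5,5)·2!
= 5040 - 3600 + 1200 - 240 + 30 - 2
= 2428

2428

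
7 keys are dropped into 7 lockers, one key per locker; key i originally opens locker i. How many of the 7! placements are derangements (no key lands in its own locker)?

The subfactorial !7 = [7!/e] (nearest integer).
7! = 5040, and 5040/e ≈ 1854.11, so !7 = 1854.

1854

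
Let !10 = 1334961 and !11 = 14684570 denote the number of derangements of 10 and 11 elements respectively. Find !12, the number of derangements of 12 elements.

176214841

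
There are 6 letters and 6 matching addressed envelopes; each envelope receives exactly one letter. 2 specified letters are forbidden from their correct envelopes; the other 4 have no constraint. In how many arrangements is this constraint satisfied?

Inclusion-exclusion on the 2 forbidden self-matches:
Σ_{j=0}^{2} (-1)^j C(2,j)(6-j)!
= C(2,0)·6! - C(2,1)·5! + C(2,2)·4!
= 720 - 240 + 24
= 504

504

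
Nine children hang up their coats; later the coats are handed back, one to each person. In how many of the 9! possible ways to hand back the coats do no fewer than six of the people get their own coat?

Sum C(9,i)·!(9-i) for i = 6..9:
  i=6: C(9,6)·!3 = 84·2 = 168
  i=7: C(9,7)·!2 = 36·1 = 36
  i=8: C(9,8)·!1 = 9·0 = 0
  i=9: C(9,9)·!0 = 1·1 = 1
Total = 205.

205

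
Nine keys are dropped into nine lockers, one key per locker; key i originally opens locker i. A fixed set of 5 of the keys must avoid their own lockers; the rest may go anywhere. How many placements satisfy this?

205056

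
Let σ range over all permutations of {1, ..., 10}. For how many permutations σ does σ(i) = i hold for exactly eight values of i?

45

Choose which 8 of the 10 are fixed: C(10,8) = 45.
The remaining 2 must be deranged: !2 = 1.
Total: 45 × 1 = 45.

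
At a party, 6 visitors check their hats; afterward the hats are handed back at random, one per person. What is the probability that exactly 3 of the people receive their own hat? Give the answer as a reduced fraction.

Favorable outcomes: C(6,3)·!3 = 20·2 = 40.
Total outcomes: 6! = 720.
Probability = 40/720 = 1/18.

1/18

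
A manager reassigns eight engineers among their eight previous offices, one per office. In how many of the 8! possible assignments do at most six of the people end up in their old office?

# with exactly i fixed is C(8,i)·!(8-i); sum over i=0..6:
  i=0: C(8,0)·!8 = 1·14833 = 14833
  i=1: C(8,1)·!7 = 8·1854 = 14832
  i=2: C(8,2)·!6 = 28·265 = 7420
  i=3: C(8,3)·!5 = 56·44 = 2464
  i=4: C(8,4)·!4 = 70·9 = 630
  i=5: C(8,5)·!3 = 56·2 = 112
  i=6: C(8,6)·!2 = 28·1 = 28
Total = 40319.

40319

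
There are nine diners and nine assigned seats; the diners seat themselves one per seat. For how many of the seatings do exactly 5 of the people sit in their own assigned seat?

Pick the 5 fixed positions: C(9,5) = 126 ways.
The other 4 form a derangement: !4 = 9.
Total: 126 × 9 = 1134.

1134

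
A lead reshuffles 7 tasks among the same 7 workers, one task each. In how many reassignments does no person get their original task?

Recurrence: !7 = 6·(!6 + !5).
!7 = 6·(265 + 44) = 6·309 = 1854

1854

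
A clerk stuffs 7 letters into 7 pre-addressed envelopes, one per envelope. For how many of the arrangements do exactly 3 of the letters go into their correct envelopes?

Choose which 3 of the 7 are fixed: C(7,3) = 35.
The other 4 form a derangement: !4 = 9.
Total: 35 × 9 = 315.

315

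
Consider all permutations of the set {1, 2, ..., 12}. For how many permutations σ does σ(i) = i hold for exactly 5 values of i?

1468368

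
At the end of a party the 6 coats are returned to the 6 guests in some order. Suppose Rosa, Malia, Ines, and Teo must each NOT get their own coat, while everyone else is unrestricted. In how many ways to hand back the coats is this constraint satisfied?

362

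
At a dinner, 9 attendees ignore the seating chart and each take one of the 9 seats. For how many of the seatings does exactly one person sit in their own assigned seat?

133497

Pick the single fixed position: C(9,1) = 9 ways.
The remaining 8 must be deranged: !8 = 14833.
Total: 9 × 14833 = 133497.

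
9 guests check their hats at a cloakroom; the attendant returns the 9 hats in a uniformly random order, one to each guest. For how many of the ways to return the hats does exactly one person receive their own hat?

Pick the single fixed position: C(9,1) = 9 ways.
The remaining 8 must be deranged: !8 = 14833.
Total: 9 × 14833 = 133497.

133497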